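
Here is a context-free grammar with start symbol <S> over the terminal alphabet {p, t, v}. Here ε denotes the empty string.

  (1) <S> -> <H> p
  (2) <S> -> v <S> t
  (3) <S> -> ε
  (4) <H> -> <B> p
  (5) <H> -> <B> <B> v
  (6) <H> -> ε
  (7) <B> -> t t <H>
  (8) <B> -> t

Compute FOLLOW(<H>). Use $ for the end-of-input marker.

{p, t, v}

FIRST(<B>): from <B>->t t <H> we get {t}; from <B>->t we get {t}. So FIRST(<B>) = {t}.
FIRST(<H>): from <H>-><B> p we get {t}; from <H>-><B> <B> v we get {t}; from <H>->ε we get {ε}. So FIRST(<H>) = {ε, t}.
FIRST(<S>): from <S>-><H> p we get {p, t}; from <S>->v <S> t we get {v}; from <S>->ε we get {ε}. So FIRST(<S>) = {ε, p, t, v}.
FOLLOW(<S>) includes $ since <S> is the start symbol.
FOLLOW(<S>): in <S>->v <S> t, <S> is followed by t with FIRST {t}. Thus FOLLOW(<S>) = {$, t}.
FOLLOW(<B>): in <H>-><B> p, <B> is followed by p with FIRST {p}; in <H>-><B> <B> v (occurrence 1), <B> is followed by <B> v with FIRST {t}; in <H>-><B> <B> v (occurrence 2), <B> is followed by v with FIRST {v}. Thus FOLLOW(<B>) = {p, t, v}.
FOLLOW(<H>): in <S>-><H> p, <H> is followed by p with FIRST {p}; in <B>->t t <H>, the suffix after <H> is empty, so FOLLOW(<H>) ⊇ FOLLOW(<B>) = {p, t, v}. Thus FOLLOW(<H>) = {p, t, v}.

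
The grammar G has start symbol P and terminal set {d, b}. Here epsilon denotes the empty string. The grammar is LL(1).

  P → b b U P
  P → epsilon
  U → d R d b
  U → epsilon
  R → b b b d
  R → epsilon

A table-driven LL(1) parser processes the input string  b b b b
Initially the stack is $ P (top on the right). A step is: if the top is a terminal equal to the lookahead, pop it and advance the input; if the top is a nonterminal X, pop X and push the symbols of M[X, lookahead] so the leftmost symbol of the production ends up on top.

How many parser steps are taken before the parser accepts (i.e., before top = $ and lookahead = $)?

step 1: stack=$ P  input=b b b b $  — expand P → b b U P
step 2: stack=$ P U b b  input=b b b b $  — match b
step 3: stack=$ P U b  input=b b b $  — match b
step 4: stack=$ P U  input=b b $  — expand U → epsilon
step 5: stack=$ P  input=b b $  — expand P → b b U P
step 6: stack=$ P U b b  input=b b $  — match b
step 7: stack=$ P U b  input=b $  — match b
step 8: stack=$ P U  input=$  — expand U → epsilon
step 9: stack=$ P  input=$  — expand P → epsilon
Accept reached after 9 steps.

9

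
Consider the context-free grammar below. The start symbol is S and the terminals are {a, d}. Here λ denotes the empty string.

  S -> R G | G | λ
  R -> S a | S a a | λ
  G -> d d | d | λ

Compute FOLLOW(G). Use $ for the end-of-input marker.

FIRST(G) = {λ, d}
FIRST(S) = {λ, a, d}  (via R G, G)
FIRST(R) = {λ, a, d}  (via S a, S a a)
FOLLOW(S) includes $ since S is the start symbol.
FOLLOW(S): in R->S a, S is followed by a with FIRST {a}; in R->S a a, S is followed by a a with FIRST {a}. Thus FOLLOW(S) = {$, a}.
FOLLOW(R): in S->R G, R is followed by G with FIRST {λ, d}; in S->R G, the suffix after R is nullable, so FOLLOW(R) ⊇ FOLLOW(S) = {$, a}. Thus FOLLOW(R) = {$, a, d}.
FOLLOW(G): in S->R G, the suffix after G is empty, so FOLLOW(G) ⊇ FOLLOW(S) = {$, a}; in S->G, the suffix after G is empty, so FOLLOW(G) ⊇ FOLLOW(S) = {$, a}. Thus FOLLOW(G) = {$, a}.

{$, a}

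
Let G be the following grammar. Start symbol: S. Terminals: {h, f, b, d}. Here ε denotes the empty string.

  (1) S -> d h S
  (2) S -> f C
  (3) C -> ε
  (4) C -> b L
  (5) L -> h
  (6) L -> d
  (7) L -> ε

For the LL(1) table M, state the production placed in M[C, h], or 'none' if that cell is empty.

FIRST(S) = {d, f}
FIRST(C) = {ε, b}
FIRST(L) = {ε, d, h}
FOLLOW(S) includes $ since S is the start symbol.
FOLLOW(S): in S->d h S, the suffix after S is empty (adds nothing new). Thus FOLLOW(S) = {$}.
FOLLOW(C): in S->f C, the suffix after C is empty, so FOLLOW(C) ⊇ FOLLOW(S) = {$}. Thus FOLLOW(C) = {$}.
For C -> ε: FIRST(ε) = {ε}, so it goes in M[C, t] for t ∈ {}; since ε ∈ FIRST, also for every t ∈ FOLLOW(C) = {$}.
For C -> b L: FIRST(b L) = {b}, so it goes in M[C, t] for t ∈ {b}.
None of these place a production in M[C, h].

none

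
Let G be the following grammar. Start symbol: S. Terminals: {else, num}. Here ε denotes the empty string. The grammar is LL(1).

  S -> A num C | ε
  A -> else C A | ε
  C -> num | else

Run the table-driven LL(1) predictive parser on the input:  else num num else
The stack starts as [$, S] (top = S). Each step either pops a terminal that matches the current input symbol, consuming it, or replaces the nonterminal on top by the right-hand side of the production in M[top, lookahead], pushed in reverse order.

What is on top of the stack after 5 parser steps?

A

     Stack             Input                Action
  1  $ S               else num num else $  expand S -> A num C
  2  $ C num A         else num num else $  expand A -> else C A
  3  $ C num A C else  else num num else $  match else
  4  $ C num A C       num num else $       expand C -> num
  5  $ C num A num     num num else $       match num
Stack after step 5: $ C num A (top = A).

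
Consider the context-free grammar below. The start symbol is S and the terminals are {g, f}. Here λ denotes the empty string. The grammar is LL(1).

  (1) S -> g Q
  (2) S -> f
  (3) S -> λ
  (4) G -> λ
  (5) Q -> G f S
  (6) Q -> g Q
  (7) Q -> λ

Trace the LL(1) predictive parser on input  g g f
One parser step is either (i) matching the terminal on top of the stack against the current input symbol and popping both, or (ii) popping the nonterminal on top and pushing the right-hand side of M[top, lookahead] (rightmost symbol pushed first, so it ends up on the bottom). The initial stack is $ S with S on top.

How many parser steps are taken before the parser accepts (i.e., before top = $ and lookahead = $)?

8

step 1: stack=$ S  input=g g f $  — expand S -> g Q
step 2: stack=$ Q g  input=g g f $  — match g
step 3: stack=$ Q  input=g f $  — expand Q -> g Q
step 4: stack=$ Q g  input=g f $  — match g
step 5: stack=$ Q  input=f $  — expand Q -> G f S
step 6: stack=$ S f G  input=f $  — expand G -> λ
step 7: stack=$ S f  input=f $  — match f
step 8: stack=$ S  input=$  — expand S -> λ
Accept reached after 8 steps.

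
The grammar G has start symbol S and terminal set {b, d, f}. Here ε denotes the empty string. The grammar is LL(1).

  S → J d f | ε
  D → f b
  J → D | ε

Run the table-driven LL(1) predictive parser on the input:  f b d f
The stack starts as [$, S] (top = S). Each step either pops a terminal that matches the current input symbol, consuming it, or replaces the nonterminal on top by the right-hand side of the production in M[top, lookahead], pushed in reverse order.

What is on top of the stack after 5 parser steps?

step 1: stack=$ S  input=f b d f $  — expand S → J d f
step 2: stack=$ f d J  input=f b d f $  — expand J → D
step 3: stack=$ f d D  input=f b d f $  — expand D → f b
step 4: stack=$ f d b f  input=f b d f $  — match f
step 5: stack=$ f d b  input=b d f $  — match b
Stack after step 5: $ f d (top = d).

d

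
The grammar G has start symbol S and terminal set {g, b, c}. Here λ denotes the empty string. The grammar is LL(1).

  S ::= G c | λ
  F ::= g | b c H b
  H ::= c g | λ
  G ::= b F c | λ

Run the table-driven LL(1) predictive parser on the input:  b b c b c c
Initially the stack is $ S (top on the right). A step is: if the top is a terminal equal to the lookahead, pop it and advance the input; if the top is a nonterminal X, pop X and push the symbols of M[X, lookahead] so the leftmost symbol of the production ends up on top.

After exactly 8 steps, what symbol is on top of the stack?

step 1: stack=$ S  input=b b c b c c $  — expand S ::= G c
step 2: stack=$ c G  input=b b c b c c $  — expand G ::= b F c
step 3: stack=$ c c F b  input=b b c b c c $  — match b
step 4: stack=$ c c F  input=b c b c c $  — expand F ::= b c H b
step 5: stack=$ c c b H c b  input=b c b c c $  — match b
step 6: stack=$ c c b H c  input=c b c c $  — match c
step 7: stack=$ c c b H  input=b c c $  — expand H ::= λ
step 8: stack=$ c c b  input=b c c $  — match b
Stack after step 8: $ c c (top = c).

c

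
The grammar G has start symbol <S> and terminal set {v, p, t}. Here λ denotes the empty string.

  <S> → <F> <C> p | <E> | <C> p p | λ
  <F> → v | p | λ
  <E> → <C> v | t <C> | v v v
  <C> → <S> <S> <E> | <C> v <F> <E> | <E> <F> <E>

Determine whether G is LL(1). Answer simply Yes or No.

FIRST(<S>) = {λ, p, t, v}
FIRST(<F>) = {λ, p, v}
FIRST(<E>) = {p, t, v}
FIRST(<C>) = {p, t, v}
FOLLOW(<S>) = {$, p, t, v}
FOLLOW(<F>) = {p, t, v}
FOLLOW(<E>) = {$, p, t, v}
FOLLOW(<C>) = {$, p, t, v}
Cell M[<C>, p] receives both <C> → <S> <S> <E> and <C> → <C> v <F> <E> and <C> → <E> <F> <E> — the grammar is not LL(1).

No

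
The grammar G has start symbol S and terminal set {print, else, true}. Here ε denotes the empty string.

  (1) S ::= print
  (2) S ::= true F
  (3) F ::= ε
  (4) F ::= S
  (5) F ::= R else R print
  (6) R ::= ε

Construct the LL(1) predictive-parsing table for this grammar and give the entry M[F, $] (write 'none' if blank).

FIRST(S): from S::=print we get {print}; from S::=true F we get {true}. So FIRST(S) = {print, true}.
FIRST(R): from R::=ε we get {ε}. So FIRST(R) = {ε}.
FIRST(F): from F::=ε we get {ε}; from F::=S we get {print, true}; from F::=R else R print we get {else}. So FIRST(F) = {ε, else, print, true}.
FOLLOW(S) includes $ since S is the start symbol.
FOLLOW(S): in F::=S, the suffix after S is empty, so FOLLOW(S) ⊇ FOLLOW(F) = {$}. Thus FOLLOW(S) = {$}.
FOLLOW(F): in S::=true F, the suffix after F is empty, so FOLLOW(F) ⊇ FOLLOW(S) = {$}. Thus FOLLOW(F) = {$}.
For F ::= ε: FIRST(ε) = {ε}, so it goes in M[F, t] for t ∈ {}; since ε ∈ FIRST, also for every t ∈ FOLLOW(F) = {$}.
For F ::= S: FIRST(S) = {print, true}, so it goes in M[F, t] for t ∈ {print, true}.
For F ::= R else R print: FIRST(R else R print) = {else}, so it goes in M[F, t] for t ∈ {else}.

F ::= ε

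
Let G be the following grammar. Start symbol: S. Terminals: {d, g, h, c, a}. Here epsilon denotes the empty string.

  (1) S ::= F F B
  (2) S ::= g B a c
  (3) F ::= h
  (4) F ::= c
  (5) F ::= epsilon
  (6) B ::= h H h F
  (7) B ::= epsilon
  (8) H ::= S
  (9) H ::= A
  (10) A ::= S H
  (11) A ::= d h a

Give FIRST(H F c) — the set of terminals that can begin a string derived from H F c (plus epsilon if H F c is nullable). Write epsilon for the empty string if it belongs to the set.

{c, d, g, h}

FIRST(F) = {epsilon, c, h}
FIRST(B) = {epsilon, h}
FIRST(S) = {epsilon, c, g, h}  (via F F B)
FIRST(H) = {epsilon, c, d, g, h}  (via S, A)
FIRST(A) = {epsilon, c, d, g, h}  (via S H)
FIRST(H F c): take FIRST of each symbol in turn, carrying on past any symbol whose FIRST contains epsilon; result {c, d, g, h}.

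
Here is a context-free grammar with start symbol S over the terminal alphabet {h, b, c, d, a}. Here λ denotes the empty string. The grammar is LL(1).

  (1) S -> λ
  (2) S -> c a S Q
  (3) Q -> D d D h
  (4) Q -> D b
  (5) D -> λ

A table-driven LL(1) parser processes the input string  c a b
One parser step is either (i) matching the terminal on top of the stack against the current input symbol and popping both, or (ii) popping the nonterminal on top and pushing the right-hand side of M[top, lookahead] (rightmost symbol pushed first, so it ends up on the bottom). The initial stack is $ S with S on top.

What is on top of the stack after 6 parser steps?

b

     Stack      Input    Action
  1  $ S        c a b $  expand S -> c a S Q
  2  $ Q S a c  c a b $  match c
  3  $ Q S a    a b $    match a
  4  $ Q S      b $      expand S -> λ
  5  $ Q        b $      expand Q -> D b
  6  $ b D      b $      expand D -> λ
Stack after step 6: $ b (top = b).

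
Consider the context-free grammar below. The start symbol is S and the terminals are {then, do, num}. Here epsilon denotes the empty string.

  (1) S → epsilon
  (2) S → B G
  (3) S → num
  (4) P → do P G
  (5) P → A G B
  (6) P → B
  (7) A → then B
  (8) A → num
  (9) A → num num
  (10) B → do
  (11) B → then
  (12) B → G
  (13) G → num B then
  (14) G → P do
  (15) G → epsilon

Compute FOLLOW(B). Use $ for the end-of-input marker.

{$, do, num, then}

FIRST(A): from A→then B we get {then}; from A→num we get {num}; from A→num num we get {num}. So FIRST(A) = {num, then}.
FIRST(S): from S→epsilon we get {epsilon}; from S→B G we get {epsilon, do, num, then}; from S→num we get {num}. So FIRST(S) = {epsilon, do, num, then}.
FIRST(P): from P→do P G we get {do}; from P→A G B we get {num, then}; from P→B we get {epsilon, do, num, then}. So FIRST(P) = {epsilon, do, num, then}.
FIRST(G): from G→num B then we get {num}; from G→P do we get {do, num, then}; from G→epsilon we get {epsilon}. So FIRST(G) = {epsilon, do, num, then}.
FIRST(B): from B→do we get {do}; from B→then we get {then}; from B→G we get {epsilon, do, num, then}. So FIRST(B) = {epsilon, do, num, then}.
FOLLOW(S) includes $ since S is the start symbol.
FOLLOW(S): S appears on no right-hand side. Thus FOLLOW(S) = {$}.
FOLLOW(P): in P→do P G, P is followed by G with FIRST {epsilon, do, num, then}; in P→do P G, the suffix after P is nullable (adds nothing new); in G→P do, P is followed by do with FIRST {do}. Thus FOLLOW(P) = {do, num, then}.
FOLLOW(A): in P→A G B, A is followed by G B with FIRST {epsilon, do, num, then}; in P→A G B, the suffix after A is nullable, so FOLLOW(A) ⊇ FOLLOW(P) = {do, num, then}. Thus FOLLOW(A) = {do, num, then}.
FOLLOW(B): in S→B G, B is followed by G with FIRST {epsilon, do, num, then}; in S→B G, the suffix after B is nullable, so FOLLOW(B) ⊇ FOLLOW(S) = {$}; in P→A G B, the suffix after B is empty, so FOLLOW(B) ⊇ FOLLOW(P) = {do, num, then}; in P→B, the suffix after B is empty, so FOLLOW(B) ⊇ FOLLOW(P) = {do, num, then}; in A→then B, the suffix after B is empty, so FOLLOW(B) ⊇ FOLLOW(A) = {do, num, then}; in G→num B then, B is followed by then with FIRST {then}. Thus FOLLOW(B) = {$, do, num, then}.
FOLLOW(G): in S→B G, the suffix after G is empty, so FOLLOW(G) ⊇ FOLLOW(S) = {$}; in P→do P G, the suffix after G is empty, so FOLLOW(G) ⊇ FOLLOW(P) = {do, num, then}; in P→A G B, G is followed by B with FIRST {epsilon, do, num, then}; in P→A G B, the suffix after G is nullable, so FOLLOW(G) ⊇ FOLLOW(P) = {do, num, then}; in B→G, the suffix after G is empty, so FOLLOW(G) ⊇ FOLLOW(B) = {$, do, num, then}. Thus FOLLOW(G) = {$, do, num, then}.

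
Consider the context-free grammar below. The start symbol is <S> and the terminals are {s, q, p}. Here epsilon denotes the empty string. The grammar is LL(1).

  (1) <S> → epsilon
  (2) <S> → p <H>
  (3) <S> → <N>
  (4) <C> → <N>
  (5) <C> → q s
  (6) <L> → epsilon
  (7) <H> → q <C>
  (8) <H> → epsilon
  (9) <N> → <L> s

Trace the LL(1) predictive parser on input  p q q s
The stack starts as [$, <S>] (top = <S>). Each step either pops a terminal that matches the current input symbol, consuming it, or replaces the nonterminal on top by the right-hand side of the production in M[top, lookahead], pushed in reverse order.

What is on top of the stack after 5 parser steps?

step 1: stack=$ <S>  input=p q q s $  — expand <S> → p <H>
step 2: stack=$ <H> p  input=p q q s $  — match p
step 3: stack=$ <H>  input=q q s $  — expand <H> → q <C>
step 4: stack=$ <C> q  input=q q s $  — match q
step 5: stack=$ <C>  input=q s $  — expand <C> → q s
Stack after step 5: $ s q (top = q).

q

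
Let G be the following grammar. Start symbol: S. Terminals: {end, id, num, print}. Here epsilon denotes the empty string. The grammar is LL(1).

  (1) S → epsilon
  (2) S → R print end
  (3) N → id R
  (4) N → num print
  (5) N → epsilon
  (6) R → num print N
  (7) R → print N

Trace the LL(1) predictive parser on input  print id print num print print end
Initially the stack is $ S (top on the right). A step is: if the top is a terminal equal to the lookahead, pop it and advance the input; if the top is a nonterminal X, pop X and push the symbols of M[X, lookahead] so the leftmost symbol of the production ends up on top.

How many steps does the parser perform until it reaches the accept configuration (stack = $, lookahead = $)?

12

step 1: stack=$ S  input=print id print num print print end $  — expand S → R print end
step 2: stack=$ end print R  input=print id print num print print end $  — expand R → print N
step 3: stack=$ end print N print  input=print id print num print print end $  — match print
step 4: stack=$ end print N  input=id print num print print end $  — expand N → id R
step 5: stack=$ end print R id  input=id print num print print end $  — match id
step 6: stack=$ end print R  input=print num print print end $  — expand R → print N
step 7: stack=$ end print N print  input=print num print print end $  — match print
step 8: stack=$ end print N  input=num print print end $  — expand N → num print
step 9: stack=$ end print print num  input=num print print end $  — match num
step 10: stack=$ end print print  input=print print end $  — match print
step 11: stack=$ end print  input=print end $  — match print
step 12: stack=$ end  input=end $  — match end
Accept reached after 12 steps.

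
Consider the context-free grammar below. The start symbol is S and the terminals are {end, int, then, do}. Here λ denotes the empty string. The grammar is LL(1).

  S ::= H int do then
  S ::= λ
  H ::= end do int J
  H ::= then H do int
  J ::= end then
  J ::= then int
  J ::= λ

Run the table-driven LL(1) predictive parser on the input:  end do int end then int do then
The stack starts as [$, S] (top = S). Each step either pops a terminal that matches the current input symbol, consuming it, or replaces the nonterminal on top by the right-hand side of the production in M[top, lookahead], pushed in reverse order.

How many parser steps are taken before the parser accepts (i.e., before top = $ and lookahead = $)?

      Stack                       Input                              Action
   1  $ S                         end do int end then int do then $  expand S ::= H int do then
   2  $ then do int H             end do int end then int do then $  expand H ::= end do int J
   3  $ then do int J int do end  end do int end then int do then $  match end
   4  $ then do int J int do      do int end then int do then $      match do
   5  $ then do int J int         int end then int do then $         match int
   6  $ then do int J             end then int do then $             expand J ::= end then
   7  $ then do int then end      end then int do then $             match end
   8  $ then do int then          then int do then $                 match then
   9  $ then do int               int do then $                      match int
  10  $ then do                   do then $                          match do
  11  $ then                      then $                             match then
Accept reached after 11 steps.

11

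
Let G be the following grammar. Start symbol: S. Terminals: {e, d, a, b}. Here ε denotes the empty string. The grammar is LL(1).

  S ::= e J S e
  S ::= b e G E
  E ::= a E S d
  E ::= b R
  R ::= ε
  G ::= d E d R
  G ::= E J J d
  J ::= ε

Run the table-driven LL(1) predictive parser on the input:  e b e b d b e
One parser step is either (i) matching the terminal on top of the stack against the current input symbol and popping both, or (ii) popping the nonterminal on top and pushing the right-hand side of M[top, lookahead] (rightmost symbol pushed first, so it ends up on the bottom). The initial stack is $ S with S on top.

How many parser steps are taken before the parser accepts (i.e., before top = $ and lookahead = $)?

17

step 1: stack=$ S  input=e b e b d b e $  — expand S ::= e J S e
step 2: stack=$ e S J e  input=e b e b d b e $  — match e
step 3: stack=$ e S J  input=b e b d b e $  — expand J ::= ε
step 4: stack=$ e S  input=b e b d b e $  — expand S ::= b e G E
step 5: stack=$ e E G e b  input=b e b d b e $  — match b
step 6: stack=$ e E G e  input=e b d b e $  — match e
step 7: stack=$ e E G  input=b d b e $  — expand G ::= E J J d
step 8: stack=$ e E d J J E  input=b d b e $  — expand E ::= b R
step 9: stack=$ e E d J J R b  input=b d b e $  — match b
step 10: stack=$ e E d J J R  input=d b e $  — expand R ::= ε
step 11: stack=$ e E d J J  input=d b e $  — expand J ::= ε
step 12: stack=$ e E d J  input=d b e $  — expand J ::= ε
step 13: stack=$ e E d  input=d b e $  — match d
step 14: stack=$ e E  input=b e $  — expand E ::= b R
step 15: stack=$ e R b  input=b e $  — match b
step 16: stack=$ e R  input=e $  — expand R ::= ε
step 17: stack=$ e  input=e $  — match e
Accept reached after 17 steps.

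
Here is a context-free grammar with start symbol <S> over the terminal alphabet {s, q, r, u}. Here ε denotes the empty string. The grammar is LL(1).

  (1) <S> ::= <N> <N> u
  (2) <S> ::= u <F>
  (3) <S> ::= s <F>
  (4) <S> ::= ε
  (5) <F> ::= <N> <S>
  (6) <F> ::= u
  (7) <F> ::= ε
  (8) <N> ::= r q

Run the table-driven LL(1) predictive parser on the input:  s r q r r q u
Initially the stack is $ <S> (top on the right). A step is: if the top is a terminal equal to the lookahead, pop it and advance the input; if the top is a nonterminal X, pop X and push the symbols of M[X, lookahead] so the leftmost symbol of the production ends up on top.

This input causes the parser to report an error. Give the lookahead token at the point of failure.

r

      Stack        Input            Action
   1  $ <S>        s r q r r q u $  expand <S> ::= s <F>
   2  $ <F> s      s r q r r q u $  match s
   3  $ <F>        r q r r q u $    expand <F> ::= <N> <S>
   4  $ <S> <N>    r q r r q u $    expand <N> ::= r q
   5  $ <S> q r    r q r r q u $    match r
   6  $ <S> q      q r r q u $      match q
   7  $ <S>        r r q u $        expand <S> ::= <N> <N> u
   8  $ u <N> <N>  r r q u $        expand <N> ::= r q
   9  $ u <N> q r  r r q u $        match r
  10  $ u <N> q    r q u $          error: top is terminal q but lookahead is r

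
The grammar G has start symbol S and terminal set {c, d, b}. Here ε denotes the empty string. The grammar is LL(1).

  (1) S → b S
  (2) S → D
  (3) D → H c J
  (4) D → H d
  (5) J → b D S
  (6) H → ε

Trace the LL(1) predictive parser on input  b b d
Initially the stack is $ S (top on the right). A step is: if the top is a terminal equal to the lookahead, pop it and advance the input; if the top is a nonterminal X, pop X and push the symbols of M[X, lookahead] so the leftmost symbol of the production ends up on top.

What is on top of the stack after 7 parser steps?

d

step 1: stack=$ S  input=b b d $  — expand S → b S
step 2: stack=$ S b  input=b b d $  — match b
step 3: stack=$ S  input=b d $  — expand S → b S
step 4: stack=$ S b  input=b d $  — match b
step 5: stack=$ S  input=d $  — expand S → D
step 6: stack=$ D  input=d $  — expand D → H d
step 7: stack=$ d H  input=d $  — expand H → ε
Stack after step 7: $ d (top = d).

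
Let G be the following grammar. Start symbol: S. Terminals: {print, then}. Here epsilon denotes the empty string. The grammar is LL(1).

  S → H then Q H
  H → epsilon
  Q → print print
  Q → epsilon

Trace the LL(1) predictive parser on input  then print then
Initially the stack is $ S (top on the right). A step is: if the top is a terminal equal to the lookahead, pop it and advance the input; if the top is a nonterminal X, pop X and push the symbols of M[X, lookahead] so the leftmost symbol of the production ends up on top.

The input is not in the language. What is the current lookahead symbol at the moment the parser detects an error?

then

step 1: stack=$ S  input=then print then $  — expand S → H then Q H
step 2: stack=$ H Q then H  input=then print then $  — expand H → epsilon
step 3: stack=$ H Q then  input=then print then $  — match then
step 4: stack=$ H Q  input=print then $  — expand Q → print print
step 5: stack=$ H print print  input=print then $  — match print
step 6: stack=$ H print  input=then $  — error: top is terminal print but lookahead is then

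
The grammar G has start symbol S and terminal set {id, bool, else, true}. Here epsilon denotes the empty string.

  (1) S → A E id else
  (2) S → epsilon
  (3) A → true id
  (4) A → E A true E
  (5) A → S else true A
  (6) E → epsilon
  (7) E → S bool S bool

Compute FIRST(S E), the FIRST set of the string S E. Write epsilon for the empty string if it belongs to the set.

{epsilon, bool, else, true}

FIRST(S) = {epsilon, bool, else, true}  (via A E id else)
FIRST(E) = {epsilon, bool, else, true}  (via S bool S bool)
FIRST(A) = {bool, else, true}  (via E A true E, S else true A)
FIRST(S E): take FIRST of each symbol in turn, carrying on past any symbol whose FIRST contains epsilon; result {epsilon, bool, else, true}.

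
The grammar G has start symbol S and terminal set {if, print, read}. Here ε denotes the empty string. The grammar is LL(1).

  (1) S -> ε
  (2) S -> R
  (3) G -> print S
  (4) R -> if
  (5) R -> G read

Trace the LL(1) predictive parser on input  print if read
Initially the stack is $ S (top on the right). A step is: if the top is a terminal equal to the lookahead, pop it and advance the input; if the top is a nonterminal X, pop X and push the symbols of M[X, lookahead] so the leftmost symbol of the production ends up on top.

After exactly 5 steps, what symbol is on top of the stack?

step 1: stack=$ S  input=print if read $  — expand S -> R
step 2: stack=$ R  input=print if read $  — expand R -> G read
step 3: stack=$ read G  input=print if read $  — expand G -> print S
step 4: stack=$ read S print  input=print if read $  — match print
step 5: stack=$ read S  input=if read $  — expand S -> R
Stack after step 5: $ read R (top = R).

R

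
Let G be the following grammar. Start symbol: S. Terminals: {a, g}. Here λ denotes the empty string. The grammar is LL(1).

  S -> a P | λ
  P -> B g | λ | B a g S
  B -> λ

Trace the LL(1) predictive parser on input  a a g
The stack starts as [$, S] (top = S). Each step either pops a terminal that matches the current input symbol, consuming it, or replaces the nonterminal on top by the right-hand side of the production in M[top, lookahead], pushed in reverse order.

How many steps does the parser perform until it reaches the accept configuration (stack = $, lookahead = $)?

7

step 1: stack=$ S  input=a a g $  — expand S -> a P
step 2: stack=$ P a  input=a a g $  — match a
step 3: stack=$ P  input=a g $  — expand P -> B a g S
step 4: stack=$ S g a B  input=a g $  — expand B -> λ
step 5: stack=$ S g a  input=a g $  — match a
step 6: stack=$ S g  input=g $  — match g
step 7: stack=$ S  input=$  — expand S -> λ
Accept reached after 7 steps.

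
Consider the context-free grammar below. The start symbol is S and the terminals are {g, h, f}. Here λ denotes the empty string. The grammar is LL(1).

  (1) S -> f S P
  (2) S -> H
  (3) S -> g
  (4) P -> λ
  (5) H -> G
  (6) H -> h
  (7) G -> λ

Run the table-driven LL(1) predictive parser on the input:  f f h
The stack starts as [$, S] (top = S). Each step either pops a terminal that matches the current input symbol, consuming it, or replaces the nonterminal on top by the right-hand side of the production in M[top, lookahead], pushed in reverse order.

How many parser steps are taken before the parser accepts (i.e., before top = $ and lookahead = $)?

step 1: stack=$ S  input=f f h $  — expand S -> f S P
step 2: stack=$ P S f  input=f f h $  — match f
step 3: stack=$ P S  input=f h $  — expand S -> f S P
step 4: stack=$ P P S f  input=f h $  — match f
step 5: stack=$ P P S  input=h $  — expand S -> H
step 6: stack=$ P P H  input=h $  — expand H -> h
step 7: stack=$ P P h  input=h $  — match h
step 8: stack=$ P P  input=$  — expand P -> λ
step 9: stack=$ P  input=$  — expand P -> λ
Accept reached after 9 steps.

9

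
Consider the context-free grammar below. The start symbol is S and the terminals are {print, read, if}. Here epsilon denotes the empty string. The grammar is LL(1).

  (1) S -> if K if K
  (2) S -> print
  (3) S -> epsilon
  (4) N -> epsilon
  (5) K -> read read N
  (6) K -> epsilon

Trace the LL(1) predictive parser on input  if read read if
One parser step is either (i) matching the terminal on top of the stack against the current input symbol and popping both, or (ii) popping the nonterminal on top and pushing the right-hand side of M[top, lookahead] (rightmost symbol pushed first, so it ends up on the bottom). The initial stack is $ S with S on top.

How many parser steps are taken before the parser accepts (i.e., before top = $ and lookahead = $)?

8

     Stack               Input              Action
  1  $ S                 if read read if $  expand S -> if K if K
  2  $ K if K if         if read read if $  match if
  3  $ K if K            read read if $     expand K -> read read N
  4  $ K if N read read  read read if $     match read
  5  $ K if N read       read if $          match read
  6  $ K if N            if $               expand N -> epsilon
  7  $ K if              if $               match if
  8  $ K                 $                  expand K -> epsilon
Accept reached after 8 steps.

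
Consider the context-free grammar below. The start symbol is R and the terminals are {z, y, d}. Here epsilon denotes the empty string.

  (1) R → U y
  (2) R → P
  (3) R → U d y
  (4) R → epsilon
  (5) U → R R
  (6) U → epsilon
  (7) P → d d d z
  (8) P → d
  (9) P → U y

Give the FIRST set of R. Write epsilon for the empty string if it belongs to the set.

FIRST(R) = {epsilon, d, y}  (via U y, P, U d y)
FIRST(U) = {epsilon, d, y}  (via R R)
FIRST(P) = {d, y}  (via U y)

{epsilon, d, y}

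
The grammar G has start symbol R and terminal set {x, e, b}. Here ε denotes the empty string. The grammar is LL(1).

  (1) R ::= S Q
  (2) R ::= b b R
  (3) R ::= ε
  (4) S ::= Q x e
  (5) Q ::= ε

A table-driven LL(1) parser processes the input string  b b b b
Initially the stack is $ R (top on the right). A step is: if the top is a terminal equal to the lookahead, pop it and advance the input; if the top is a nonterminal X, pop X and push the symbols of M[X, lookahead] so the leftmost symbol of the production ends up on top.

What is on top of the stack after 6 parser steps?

R

     Stack    Input      Action
  1  $ R      b b b b $  expand R ::= b b R
  2  $ R b b  b b b b $  match b
  3  $ R b    b b b $    match b
  4  $ R      b b $      expand R ::= b b R
  5  $ R b b  b b $      match b
  6  $ R b    b $        match b
Stack after step 6: $ R (top = R).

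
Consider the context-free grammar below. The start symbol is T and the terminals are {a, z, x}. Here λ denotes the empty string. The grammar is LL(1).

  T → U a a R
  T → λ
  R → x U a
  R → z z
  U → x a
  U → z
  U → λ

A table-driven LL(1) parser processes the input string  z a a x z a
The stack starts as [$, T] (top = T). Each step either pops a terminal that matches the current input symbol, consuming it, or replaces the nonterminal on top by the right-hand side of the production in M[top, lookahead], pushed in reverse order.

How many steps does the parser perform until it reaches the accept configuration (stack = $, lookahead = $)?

10

      Stack      Input          Action
   1  $ T        z a a x z a $  expand T → U a a R
   2  $ R a a U  z a a x z a $  expand U → z
   3  $ R a a z  z a a x z a $  match z
   4  $ R a a    a a x z a $    match a
   5  $ R a      a x z a $      match a
   6  $ R        x z a $        expand R → x U a
   7  $ a U x    x z a $        match x
   8  $ a U      z a $          expand U → z
   9  $ a z      z a $          match z
  10  $ a        a $            match a
Accept reached after 10 steps.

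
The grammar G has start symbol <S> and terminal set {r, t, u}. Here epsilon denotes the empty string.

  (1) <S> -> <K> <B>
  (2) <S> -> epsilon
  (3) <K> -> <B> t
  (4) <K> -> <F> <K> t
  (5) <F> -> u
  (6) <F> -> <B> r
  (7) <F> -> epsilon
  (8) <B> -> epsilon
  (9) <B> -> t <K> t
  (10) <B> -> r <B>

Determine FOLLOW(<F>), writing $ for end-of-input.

FIRST(<B>) = {epsilon, r, t}
FIRST(<F>) = {epsilon, r, t, u}  (via <B> r)
FIRST(<K>) = {r, t, u}  (via <B> t, <F> <K> t)
FIRST(<S>) = {epsilon, r, t, u}  (via <K> <B>)
FOLLOW(<S>) includes $ since <S> is the start symbol.
FOLLOW(<S>): <S> appears on no right-hand side. Thus FOLLOW(<S>) = {$}.
FOLLOW(<K>): in <S>-><K> <B>, <K> is followed by <B> with FIRST {epsilon, r, t}; in <S>-><K> <B>, the suffix after <K> is nullable, so FOLLOW(<K>) ⊇ FOLLOW(<S>) = {$}; in <K>-><F> <K> t, <K> is followed by t with FIRST {t}; in <B>->t <K> t, <K> is followed by t with FIRST {t}. Thus FOLLOW(<K>) = {$, r, t}.
FOLLOW(<F>): in <K>-><F> <K> t, <F> is followed by <K> t with FIRST {r, t, u}. Thus FOLLOW(<F>) = {r, t, u}.
FOLLOW(<B>): in <S>-><K> <B>, the suffix after <B> is empty, so FOLLOW(<B>) ⊇ FOLLOW(<S>) = {$}; in <K>-><B> t, <B> is followed by t with FIRST {t}; in <F>-><B> r, <B> is followed by r with FIRST {r}; in <B>->r <B>, the suffix after <B> is empty (adds nothing new). Thus FOLLOW(<B>) = {$, r, t}.

{r, t, u}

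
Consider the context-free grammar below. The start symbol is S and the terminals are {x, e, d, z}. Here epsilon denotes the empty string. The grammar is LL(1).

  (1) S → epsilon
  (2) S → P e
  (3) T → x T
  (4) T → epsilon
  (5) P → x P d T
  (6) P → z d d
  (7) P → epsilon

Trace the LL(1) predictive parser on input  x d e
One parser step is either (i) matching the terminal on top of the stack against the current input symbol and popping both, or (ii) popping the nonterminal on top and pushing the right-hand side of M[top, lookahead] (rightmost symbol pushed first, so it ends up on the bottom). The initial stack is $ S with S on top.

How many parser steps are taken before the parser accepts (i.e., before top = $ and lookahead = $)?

step 1: stack=$ S  input=x d e $  — expand S → P e
step 2: stack=$ e P  input=x d e $  — expand P → x P d T
step 3: stack=$ e T d P x  input=x d e $  — match x
step 4: stack=$ e T d P  input=d e $  — expand P → epsilon
step 5: stack=$ e T d  input=d e $  — match d
step 6: stack=$ e T  input=e $  — expand T → epsilon
step 7: stack=$ e  input=e $  — match e
Accept reached after 7 steps.

7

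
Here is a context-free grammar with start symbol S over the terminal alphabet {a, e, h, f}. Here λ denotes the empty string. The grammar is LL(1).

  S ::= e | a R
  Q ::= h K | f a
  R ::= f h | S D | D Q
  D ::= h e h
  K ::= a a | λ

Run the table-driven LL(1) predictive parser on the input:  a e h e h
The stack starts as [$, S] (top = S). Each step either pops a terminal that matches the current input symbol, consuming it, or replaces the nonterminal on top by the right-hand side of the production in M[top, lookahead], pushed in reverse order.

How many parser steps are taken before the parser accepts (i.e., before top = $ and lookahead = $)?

9

step 1: stack=$ S  input=a e h e h $  — expand S ::= a R
step 2: stack=$ R a  input=a e h e h $  — match a
step 3: stack=$ R  input=e h e h $  — expand R ::= S D
step 4: stack=$ D S  input=e h e h $  — expand S ::= e
step 5: stack=$ D e  input=e h e h $  — match e
step 6: stack=$ D  input=h e h $  — expand D ::= h e h
step 7: stack=$ h e h  input=h e h $  — match h
step 8: stack=$ h e  input=e h $  — match e
step 9: stack=$ h  input=h $  — match h
Accept reached after 9 steps.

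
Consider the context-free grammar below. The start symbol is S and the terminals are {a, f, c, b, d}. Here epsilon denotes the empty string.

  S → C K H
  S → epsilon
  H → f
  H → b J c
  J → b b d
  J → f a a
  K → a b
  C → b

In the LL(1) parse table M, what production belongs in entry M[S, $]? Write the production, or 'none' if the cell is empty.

FIRST(H) = {b, f}
FIRST(J) = {b, f}
FIRST(K) = {a}
FIRST(C) = {b}
FIRST(S) = {epsilon, b}  (via C K H)
FOLLOW(S) includes $ since S is the start symbol.
FOLLOW(S): S appears on no right-hand side. Thus FOLLOW(S) = {$}.
For S → C K H: FIRST(C K H) = {b}, so it goes in M[S, t] for t ∈ {b}.
For S → epsilon: FIRST(epsilon) = {epsilon}, so it goes in M[S, t] for t ∈ {}; since epsilon ∈ FIRST, also for every t ∈ FOLLOW(S) = {$}.

S → epsilon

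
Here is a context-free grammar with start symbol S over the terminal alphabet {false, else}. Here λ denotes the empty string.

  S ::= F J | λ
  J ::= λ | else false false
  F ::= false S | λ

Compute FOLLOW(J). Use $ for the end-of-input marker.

{$, else}

FIRST(J) = {λ, else}
FIRST(F) = {λ, false}
FIRST(S) = {λ, else, false}  (via F J)
FOLLOW(S) includes $ since S is the start symbol.
FOLLOW(S): in F::=false S, the suffix after S is empty, so FOLLOW(S) ⊇ FOLLOW(F) = {$, else}. Thus FOLLOW(S) = {$, else}.
FOLLOW(J): in S::=F J, the suffix after J is empty, so FOLLOW(J) ⊇ FOLLOW(S) = {$, else}. Thus FOLLOW(J) = {$, else}.
FOLLOW(F): in S::=F J, F is followed by J with FIRST {λ, else}; in S::=F J, the suffix after F is nullable, so FOLLOW(F) ⊇ FOLLOW(S) = {$, else}. Thus FOLLOW(F) = {$, else}.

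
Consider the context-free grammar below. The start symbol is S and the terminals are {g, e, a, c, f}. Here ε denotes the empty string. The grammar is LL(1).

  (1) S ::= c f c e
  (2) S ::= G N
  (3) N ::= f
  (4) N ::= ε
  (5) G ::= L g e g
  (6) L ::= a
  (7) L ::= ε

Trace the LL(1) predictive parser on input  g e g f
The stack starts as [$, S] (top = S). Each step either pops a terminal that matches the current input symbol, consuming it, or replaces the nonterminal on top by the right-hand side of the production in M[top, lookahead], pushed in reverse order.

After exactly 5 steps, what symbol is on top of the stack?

     Stack        Input      Action
  1  $ S          g e g f $  expand S ::= G N
  2  $ N G        g e g f $  expand G ::= L g e g
  3  $ N g e g L  g e g f $  expand L ::= ε
  4  $ N g e g    g e g f $  match g
  5  $ N g e      e g f $    match e
Stack after step 5: $ N g (top = g).

g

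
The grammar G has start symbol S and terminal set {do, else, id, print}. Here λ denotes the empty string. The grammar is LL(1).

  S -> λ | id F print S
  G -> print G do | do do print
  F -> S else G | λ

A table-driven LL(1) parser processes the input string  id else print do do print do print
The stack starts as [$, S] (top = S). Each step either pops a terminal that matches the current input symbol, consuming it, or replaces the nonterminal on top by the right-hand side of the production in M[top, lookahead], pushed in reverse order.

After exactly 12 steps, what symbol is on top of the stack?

print

step 1: stack=$ S  input=id else print do do print do print $  — expand S -> id F print S
step 2: stack=$ S print F id  input=id else print do do print do print $  — match id
step 3: stack=$ S print F  input=else print do do print do print $  — expand F -> S else G
step 4: stack=$ S print G else S  input=else print do do print do print $  — expand S -> λ
step 5: stack=$ S print G else  input=else print do do print do print $  — match else
step 6: stack=$ S print G  input=print do do print do print $  — expand G -> print G do
step 7: stack=$ S print do G print  input=print do do print do print $  — match print
step 8: stack=$ S print do G  input=do do print do print $  — expand G -> do do print
step 9: stack=$ S print do print do do  input=do do print do print $  — match do
step 10: stack=$ S print do print do  input=do print do print $  — match do
step 11: stack=$ S print do print  input=print do print $  — match print
step 12: stack=$ S print do  input=do print $  — match do
Stack after step 12: $ S print (top = print).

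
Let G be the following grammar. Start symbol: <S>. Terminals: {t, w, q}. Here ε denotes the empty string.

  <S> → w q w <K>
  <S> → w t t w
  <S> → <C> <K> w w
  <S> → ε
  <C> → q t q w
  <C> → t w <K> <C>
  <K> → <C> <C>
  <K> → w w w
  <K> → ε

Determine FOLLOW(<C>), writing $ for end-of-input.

FIRST(<C>): from <C>→q t q w we get {q}; from <C>→t w <K> <C> we get {t}. So FIRST(<C>) = {q, t}.
FIRST(<S>): from <S>→w q w <K> we get {w}; from <S>→w t t w we get {w}; from <S>→<C> <K> w w we get {q, t}; from <S>→ε we get {ε}. So FIRST(<S>) = {ε, q, t, w}.
FIRST(<K>): from <K>→<C> <C> we get {q, t}; from <K>→w w w we get {w}; from <K>→ε we get {ε}. So FIRST(<K>) = {ε, q, t, w}.
FOLLOW(<S>) includes $ since <S> is the start symbol.
FOLLOW(<S>): <S> appears on no right-hand side. Thus FOLLOW(<S>) = {$}.
FOLLOW(<K>): in <S>→w q w <K>, the suffix after <K> is empty, so FOLLOW(<K>) ⊇ FOLLOW(<S>) = {$}; in <S>→<C> <K> w w, <K> is followed by w w with FIRST {w}; in <C>→t w <K> <C>, <K> is followed by <C> with FIRST {q, t}. Thus FOLLOW(<K>) = {$, q, t, w}.
FOLLOW(<C>): in <S>→<C> <K> w w, <C> is followed by <K> w w with FIRST {q, t, w}; in <C>→t w <K> <C>, the suffix after <C> is empty (adds nothing new); in <K>→<C> <C> (occurrence 1), <C> is followed by <C> with FIRST {q, t}; in <K>→<C> <C> (occurrence 2), the suffix after <C> is empty, so FOLLOW(<C>) ⊇ FOLLOW(<K>) = {$, q, t, w}. Thus FOLLOW(<C>) = {$, q, t, w}.

{$, q, t, w}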